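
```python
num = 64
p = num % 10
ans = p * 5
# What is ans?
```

Answer: 20

Derivation:
Trace (tracking ans):
num = 64  # -> num = 64
p = num % 10  # -> p = 4
ans = p * 5  # -> ans = 20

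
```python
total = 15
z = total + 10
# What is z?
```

Trace (tracking z):
total = 15  # -> total = 15
z = total + 10  # -> z = 25

Answer: 25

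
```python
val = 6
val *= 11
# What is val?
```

Answer: 66

Derivation:
Trace (tracking val):
val = 6  # -> val = 6
val *= 11  # -> val = 66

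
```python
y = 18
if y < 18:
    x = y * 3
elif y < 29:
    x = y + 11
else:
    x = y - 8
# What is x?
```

Trace (tracking x):
y = 18  # -> y = 18
if y < 18:  # condition is False
elif y < 29:  # condition is True
    x = y + 11  # -> x = 29

Answer: 29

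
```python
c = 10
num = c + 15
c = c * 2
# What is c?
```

Trace (tracking c):
c = 10  # -> c = 10
num = c + 15  # -> num = 25
c = c * 2  # -> c = 20

Answer: 20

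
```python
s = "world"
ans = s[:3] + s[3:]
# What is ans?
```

Answer: 'world'

Derivation:
Trace (tracking ans):
s = 'world'  # -> s = 'world'
ans = s[:3] + s[3:]  # -> ans = 'world'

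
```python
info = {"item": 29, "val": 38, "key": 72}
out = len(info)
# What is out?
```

Answer: 3

Derivation:
Trace (tracking out):
info = {'item': 29, 'val': 38, 'key': 72}  # -> info = {'item': 29, 'val': 38, 'key': 72}
out = len(info)  # -> out = 3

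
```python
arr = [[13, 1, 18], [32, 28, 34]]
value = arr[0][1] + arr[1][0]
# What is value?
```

Trace (tracking value):
arr = [[13, 1, 18], [32, 28, 34]]  # -> arr = [[13, 1, 18], [32, 28, 34]]
value = arr[0][1] + arr[1][0]  # -> value = 33

Answer: 33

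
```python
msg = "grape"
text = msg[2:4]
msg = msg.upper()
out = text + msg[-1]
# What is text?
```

Answer: 'ap'

Derivation:
Trace (tracking text):
msg = 'grape'  # -> msg = 'grape'
text = msg[2:4]  # -> text = 'ap'
msg = msg.upper()  # -> msg = 'GRAPE'
out = text + msg[-1]  # -> out = 'apE'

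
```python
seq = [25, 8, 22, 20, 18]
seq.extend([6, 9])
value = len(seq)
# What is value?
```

Answer: 7

Derivation:
Trace (tracking value):
seq = [25, 8, 22, 20, 18]  # -> seq = [25, 8, 22, 20, 18]
seq.extend([6, 9])  # -> seq = [25, 8, 22, 20, 18, 6, 9]
value = len(seq)  # -> value = 7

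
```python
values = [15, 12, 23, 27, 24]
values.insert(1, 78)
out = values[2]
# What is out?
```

Trace (tracking out):
values = [15, 12, 23, 27, 24]  # -> values = [15, 12, 23, 27, 24]
values.insert(1, 78)  # -> values = [15, 78, 12, 23, 27, 24]
out = values[2]  # -> out = 12

Answer: 12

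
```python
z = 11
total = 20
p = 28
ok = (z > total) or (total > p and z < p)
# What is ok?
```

Trace (tracking ok):
z = 11  # -> z = 11
total = 20  # -> total = 20
p = 28  # -> p = 28
ok = z > total or (total > p and z < p)  # -> ok = False

Answer: False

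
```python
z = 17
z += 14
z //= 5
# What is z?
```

Answer: 6

Derivation:
Trace (tracking z):
z = 17  # -> z = 17
z += 14  # -> z = 31
z //= 5  # -> z = 6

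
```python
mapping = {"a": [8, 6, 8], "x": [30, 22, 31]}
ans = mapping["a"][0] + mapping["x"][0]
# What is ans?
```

Trace (tracking ans):
mapping = {'a': [8, 6, 8], 'x': [30, 22, 31]}  # -> mapping = {'a': [8, 6, 8], 'x': [30, 22, 31]}
ans = mapping['a'][0] + mapping['x'][0]  # -> ans = 38

Answer: 38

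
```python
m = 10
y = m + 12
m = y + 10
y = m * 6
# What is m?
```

Answer: 32

Derivation:
Trace (tracking m):
m = 10  # -> m = 10
y = m + 12  # -> y = 22
m = y + 10  # -> m = 32
y = m * 6  # -> y = 192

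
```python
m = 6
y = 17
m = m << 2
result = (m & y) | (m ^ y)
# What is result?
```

Trace (tracking result):
m = 6  # -> m = 6
y = 17  # -> y = 17
m = m << 2  # -> m = 24
result = m & y | m ^ y  # -> result = 25

Answer: 25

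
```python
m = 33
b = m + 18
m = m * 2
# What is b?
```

Trace (tracking b):
m = 33  # -> m = 33
b = m + 18  # -> b = 51
m = m * 2  # -> m = 66

Answer: 51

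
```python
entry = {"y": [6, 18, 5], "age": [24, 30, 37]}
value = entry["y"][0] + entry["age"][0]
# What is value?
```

Trace (tracking value):
entry = {'y': [6, 18, 5], 'age': [24, 30, 37]}  # -> entry = {'y': [6, 18, 5], 'age': [24, 30, 37]}
value = entry['y'][0] + entry['age'][0]  # -> value = 30

Answer: 30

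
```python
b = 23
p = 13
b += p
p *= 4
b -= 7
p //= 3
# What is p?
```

Answer: 17

Derivation:
Trace (tracking p):
b = 23  # -> b = 23
p = 13  # -> p = 13
b += p  # -> b = 36
p *= 4  # -> p = 52
b -= 7  # -> b = 29
p //= 3  # -> p = 17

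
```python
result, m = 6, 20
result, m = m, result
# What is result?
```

Answer: 20

Derivation:
Trace (tracking result):
result, m = (6, 20)  # -> result = 6, m = 20
result, m = (m, result)  # -> result = 20, m = 6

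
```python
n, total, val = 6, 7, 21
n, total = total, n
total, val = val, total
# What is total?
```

Answer: 21

Derivation:
Trace (tracking total):
n, total, val = (6, 7, 21)  # -> n = 6, total = 7, val = 21
n, total = (total, n)  # -> n = 7, total = 6
total, val = (val, total)  # -> total = 21, val = 6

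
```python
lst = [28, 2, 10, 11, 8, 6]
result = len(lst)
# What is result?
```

Trace (tracking result):
lst = [28, 2, 10, 11, 8, 6]  # -> lst = [28, 2, 10, 11, 8, 6]
result = len(lst)  # -> result = 6

Answer: 6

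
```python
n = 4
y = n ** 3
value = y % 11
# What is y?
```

Trace (tracking y):
n = 4  # -> n = 4
y = n ** 3  # -> y = 64
value = y % 11  # -> value = 9

Answer: 64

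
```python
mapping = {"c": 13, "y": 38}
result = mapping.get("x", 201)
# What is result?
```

Answer: 201

Derivation:
Trace (tracking result):
mapping = {'c': 13, 'y': 38}  # -> mapping = {'c': 13, 'y': 38}
result = mapping.get('x', 201)  # -> result = 201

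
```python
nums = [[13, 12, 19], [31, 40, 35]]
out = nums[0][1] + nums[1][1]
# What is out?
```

Answer: 52

Derivation:
Trace (tracking out):
nums = [[13, 12, 19], [31, 40, 35]]  # -> nums = [[13, 12, 19], [31, 40, 35]]
out = nums[0][1] + nums[1][1]  # -> out = 52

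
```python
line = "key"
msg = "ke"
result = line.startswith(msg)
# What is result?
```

Answer: True

Derivation:
Trace (tracking result):
line = 'key'  # -> line = 'key'
msg = 'ke'  # -> msg = 'ke'
result = line.startswith(msg)  # -> result = True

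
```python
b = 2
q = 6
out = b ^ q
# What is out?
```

Trace (tracking out):
b = 2  # -> b = 2
q = 6  # -> q = 6
out = b ^ q  # -> out = 4

Answer: 4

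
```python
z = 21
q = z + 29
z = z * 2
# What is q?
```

Answer: 50

Derivation:
Trace (tracking q):
z = 21  # -> z = 21
q = z + 29  # -> q = 50
z = z * 2  # -> z = 42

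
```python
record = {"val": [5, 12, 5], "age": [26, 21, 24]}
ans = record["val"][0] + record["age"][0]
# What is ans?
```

Answer: 31

Derivation:
Trace (tracking ans):
record = {'val': [5, 12, 5], 'age': [26, 21, 24]}  # -> record = {'val': [5, 12, 5], 'age': [26, 21, 24]}
ans = record['val'][0] + record['age'][0]  # -> ans = 31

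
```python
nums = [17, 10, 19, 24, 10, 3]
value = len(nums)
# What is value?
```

Answer: 6

Derivation:
Trace (tracking value):
nums = [17, 10, 19, 24, 10, 3]  # -> nums = [17, 10, 19, 24, 10, 3]
value = len(nums)  # -> value = 6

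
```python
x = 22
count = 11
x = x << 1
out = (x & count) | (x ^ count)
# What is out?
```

Answer: 47

Derivation:
Trace (tracking out):
x = 22  # -> x = 22
count = 11  # -> count = 11
x = x << 1  # -> x = 44
out = x & count | x ^ count  # -> out = 47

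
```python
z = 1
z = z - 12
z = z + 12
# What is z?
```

Answer: 1

Derivation:
Trace (tracking z):
z = 1  # -> z = 1
z = z - 12  # -> z = -11
z = z + 12  # -> z = 1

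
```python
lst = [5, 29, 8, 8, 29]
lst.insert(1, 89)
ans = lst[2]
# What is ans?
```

Answer: 29

Derivation:
Trace (tracking ans):
lst = [5, 29, 8, 8, 29]  # -> lst = [5, 29, 8, 8, 29]
lst.insert(1, 89)  # -> lst = [5, 89, 29, 8, 8, 29]
ans = lst[2]  # -> ans = 29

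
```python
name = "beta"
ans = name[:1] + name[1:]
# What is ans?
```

Answer: 'beta'

Derivation:
Trace (tracking ans):
name = 'beta'  # -> name = 'beta'
ans = name[:1] + name[1:]  # -> ans = 'beta'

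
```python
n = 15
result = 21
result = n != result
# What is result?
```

Answer: True

Derivation:
Trace (tracking result):
n = 15  # -> n = 15
result = 21  # -> result = 21
result = n != result  # -> result = True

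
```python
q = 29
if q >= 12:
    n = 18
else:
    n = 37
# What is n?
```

Trace (tracking n):
q = 29  # -> q = 29
if q >= 12:  # condition is True
    n = 18  # -> n = 18

Answer: 18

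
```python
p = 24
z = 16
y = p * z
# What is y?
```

Answer: 384

Derivation:
Trace (tracking y):
p = 24  # -> p = 24
z = 16  # -> z = 16
y = p * z  # -> y = 384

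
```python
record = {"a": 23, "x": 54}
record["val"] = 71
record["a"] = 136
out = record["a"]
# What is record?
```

Answer: {'a': 136, 'x': 54, 'val': 71}

Derivation:
Trace (tracking record):
record = {'a': 23, 'x': 54}  # -> record = {'a': 23, 'x': 54}
record['val'] = 71  # -> record = {'a': 23, 'x': 54, 'val': 71}
record['a'] = 136  # -> record = {'a': 136, 'x': 54, 'val': 71}
out = record['a']  # -> out = 136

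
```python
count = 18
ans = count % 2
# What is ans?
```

Answer: 0

Derivation:
Trace (tracking ans):
count = 18  # -> count = 18
ans = count % 2  # -> ans = 0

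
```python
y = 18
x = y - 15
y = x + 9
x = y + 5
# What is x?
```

Trace (tracking x):
y = 18  # -> y = 18
x = y - 15  # -> x = 3
y = x + 9  # -> y = 12
x = y + 5  # -> x = 17

Answer: 17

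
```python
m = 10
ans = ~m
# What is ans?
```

Answer: -11

Derivation:
Trace (tracking ans):
m = 10  # -> m = 10
ans = ~m  # -> ans = -11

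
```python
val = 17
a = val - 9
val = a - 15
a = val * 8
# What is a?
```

Trace (tracking a):
val = 17  # -> val = 17
a = val - 9  # -> a = 8
val = a - 15  # -> val = -7
a = val * 8  # -> a = -56

Answer: -56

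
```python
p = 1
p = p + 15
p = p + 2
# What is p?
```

Trace (tracking p):
p = 1  # -> p = 1
p = p + 15  # -> p = 16
p = p + 2  # -> p = 18

Answer: 18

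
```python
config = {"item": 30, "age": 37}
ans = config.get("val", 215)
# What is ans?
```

Trace (tracking ans):
config = {'item': 30, 'age': 37}  # -> config = {'item': 30, 'age': 37}
ans = config.get('val', 215)  # -> ans = 215

Answer: 215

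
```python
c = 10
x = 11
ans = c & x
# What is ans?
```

Answer: 10

Derivation:
Trace (tracking ans):
c = 10  # -> c = 10
x = 11  # -> x = 11
ans = c & x  # -> ans = 10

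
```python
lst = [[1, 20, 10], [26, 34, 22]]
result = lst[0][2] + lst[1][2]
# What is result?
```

Answer: 32

Derivation:
Trace (tracking result):
lst = [[1, 20, 10], [26, 34, 22]]  # -> lst = [[1, 20, 10], [26, 34, 22]]
result = lst[0][2] + lst[1][2]  # -> result = 32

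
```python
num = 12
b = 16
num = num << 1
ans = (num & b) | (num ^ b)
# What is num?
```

Trace (tracking num):
num = 12  # -> num = 12
b = 16  # -> b = 16
num = num << 1  # -> num = 24
ans = num & b | num ^ b  # -> ans = 24

Answer: 24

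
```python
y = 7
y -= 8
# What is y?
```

Answer: -1

Derivation:
Trace (tracking y):
y = 7  # -> y = 7
y -= 8  # -> y = -1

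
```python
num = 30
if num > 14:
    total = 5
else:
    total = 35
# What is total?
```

Answer: 5

Derivation:
Trace (tracking total):
num = 30  # -> num = 30
if num > 14:  # condition is True
    total = 5  # -> total = 5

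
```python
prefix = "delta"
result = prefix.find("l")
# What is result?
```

Trace (tracking result):
prefix = 'delta'  # -> prefix = 'delta'
result = prefix.find('l')  # -> result = 2

Answer: 2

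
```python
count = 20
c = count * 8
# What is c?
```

Answer: 160

Derivation:
Trace (tracking c):
count = 20  # -> count = 20
c = count * 8  # -> c = 160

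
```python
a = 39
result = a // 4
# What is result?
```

Answer: 9

Derivation:
Trace (tracking result):
a = 39  # -> a = 39
result = a // 4  # -> result = 9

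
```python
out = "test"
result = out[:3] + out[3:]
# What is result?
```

Trace (tracking result):
out = 'test'  # -> out = 'test'
result = out[:3] + out[3:]  # -> result = 'test'

Answer: 'test'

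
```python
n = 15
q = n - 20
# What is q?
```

Trace (tracking q):
n = 15  # -> n = 15
q = n - 20  # -> q = -5

Answer: -5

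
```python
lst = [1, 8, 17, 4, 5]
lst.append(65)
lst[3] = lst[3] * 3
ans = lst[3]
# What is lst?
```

Answer: [1, 8, 17, 12, 5, 65]

Derivation:
Trace (tracking lst):
lst = [1, 8, 17, 4, 5]  # -> lst = [1, 8, 17, 4, 5]
lst.append(65)  # -> lst = [1, 8, 17, 4, 5, 65]
lst[3] = lst[3] * 3  # -> lst = [1, 8, 17, 12, 5, 65]
ans = lst[3]  # -> ans = 12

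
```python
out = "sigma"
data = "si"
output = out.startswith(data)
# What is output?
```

Trace (tracking output):
out = 'sigma'  # -> out = 'sigma'
data = 'si'  # -> data = 'si'
output = out.startswith(data)  # -> output = True

Answer: True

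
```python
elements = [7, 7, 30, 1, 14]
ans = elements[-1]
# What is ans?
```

Trace (tracking ans):
elements = [7, 7, 30, 1, 14]  # -> elements = [7, 7, 30, 1, 14]
ans = elements[-1]  # -> ans = 14

Answer: 14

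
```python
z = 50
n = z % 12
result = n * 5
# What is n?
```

Trace (tracking n):
z = 50  # -> z = 50
n = z % 12  # -> n = 2
result = n * 5  # -> result = 10

Answer: 2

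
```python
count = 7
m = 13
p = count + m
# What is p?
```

Answer: 20

Derivation:
Trace (tracking p):
count = 7  # -> count = 7
m = 13  # -> m = 13
p = count + m  # -> p = 20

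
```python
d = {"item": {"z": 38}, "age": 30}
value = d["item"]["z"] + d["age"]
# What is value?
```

Answer: 68

Derivation:
Trace (tracking value):
d = {'item': {'z': 38}, 'age': 30}  # -> d = {'item': {'z': 38}, 'age': 30}
value = d['item']['z'] + d['age']  # -> value = 68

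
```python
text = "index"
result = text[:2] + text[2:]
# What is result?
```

Answer: 'index'

Derivation:
Trace (tracking result):
text = 'index'  # -> text = 'index'
result = text[:2] + text[2:]  # -> result = 'index'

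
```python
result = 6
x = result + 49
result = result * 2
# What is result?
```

Answer: 12

Derivation:
Trace (tracking result):
result = 6  # -> result = 6
x = result + 49  # -> x = 55
result = result * 2  # -> result = 12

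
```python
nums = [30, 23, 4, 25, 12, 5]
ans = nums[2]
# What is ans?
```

Answer: 4

Derivation:
Trace (tracking ans):
nums = [30, 23, 4, 25, 12, 5]  # -> nums = [30, 23, 4, 25, 12, 5]
ans = nums[2]  # -> ans = 4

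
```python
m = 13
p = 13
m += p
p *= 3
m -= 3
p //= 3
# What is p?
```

Answer: 13

Derivation:
Trace (tracking p):
m = 13  # -> m = 13
p = 13  # -> p = 13
m += p  # -> m = 26
p *= 3  # -> p = 39
m -= 3  # -> m = 23
p //= 3  # -> p = 13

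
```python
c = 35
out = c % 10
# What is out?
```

Answer: 5

Derivation:
Trace (tracking out):
c = 35  # -> c = 35
out = c % 10  # -> out = 5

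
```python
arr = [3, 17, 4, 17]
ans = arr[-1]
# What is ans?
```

Answer: 17

Derivation:
Trace (tracking ans):
arr = [3, 17, 4, 17]  # -> arr = [3, 17, 4, 17]
ans = arr[-1]  # -> ans = 17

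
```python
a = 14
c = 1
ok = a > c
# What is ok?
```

Trace (tracking ok):
a = 14  # -> a = 14
c = 1  # -> c = 1
ok = a > c  # -> ok = True

Answer: True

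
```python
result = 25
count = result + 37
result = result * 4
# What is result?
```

Answer: 100

Derivation:
Trace (tracking result):
result = 25  # -> result = 25
count = result + 37  # -> count = 62
result = result * 4  # -> result = 100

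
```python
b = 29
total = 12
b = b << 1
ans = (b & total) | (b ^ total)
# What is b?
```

Answer: 58

Derivation:
Trace (tracking b):
b = 29  # -> b = 29
total = 12  # -> total = 12
b = b << 1  # -> b = 58
ans = b & total | b ^ total  # -> ans = 62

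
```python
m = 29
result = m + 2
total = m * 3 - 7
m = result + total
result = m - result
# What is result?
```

Trace (tracking result):
m = 29  # -> m = 29
result = m + 2  # -> result = 31
total = m * 3 - 7  # -> total = 80
m = result + total  # -> m = 111
result = m - result  # -> result = 80

Answer: 80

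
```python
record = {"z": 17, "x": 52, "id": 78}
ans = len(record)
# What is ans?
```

Trace (tracking ans):
record = {'z': 17, 'x': 52, 'id': 78}  # -> record = {'z': 17, 'x': 52, 'id': 78}
ans = len(record)  # -> ans = 3

Answer: 3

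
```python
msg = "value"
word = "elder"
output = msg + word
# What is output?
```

Answer: 'valueelder'

Derivation:
Trace (tracking output):
msg = 'value'  # -> msg = 'value'
word = 'elder'  # -> word = 'elder'
output = msg + word  # -> output = 'valueelder'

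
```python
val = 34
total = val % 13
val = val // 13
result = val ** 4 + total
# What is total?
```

Trace (tracking total):
val = 34  # -> val = 34
total = val % 13  # -> total = 8
val = val // 13  # -> val = 2
result = val ** 4 + total  # -> result = 24

Answer: 8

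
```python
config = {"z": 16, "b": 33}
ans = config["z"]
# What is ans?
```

Trace (tracking ans):
config = {'z': 16, 'b': 33}  # -> config = {'z': 16, 'b': 33}
ans = config['z']  # -> ans = 16

Answer: 16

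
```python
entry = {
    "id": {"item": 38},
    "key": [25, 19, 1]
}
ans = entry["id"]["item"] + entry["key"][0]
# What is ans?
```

Trace (tracking ans):
entry = {'id': {'item': 38}, 'key': [25, 19, 1]}  # -> entry = {'id': {'item': 38}, 'key': [25, 19, 1]}
ans = entry['id']['item'] + entry['key'][0]  # -> ans = 63

Answer: 63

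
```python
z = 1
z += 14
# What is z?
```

Trace (tracking z):
z = 1  # -> z = 1
z += 14  # -> z = 15

Answer: 15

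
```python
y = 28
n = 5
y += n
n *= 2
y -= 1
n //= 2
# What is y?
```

Answer: 32

Derivation:
Trace (tracking y):
y = 28  # -> y = 28
n = 5  # -> n = 5
y += n  # -> y = 33
n *= 2  # -> n = 10
y -= 1  # -> y = 32
n //= 2  # -> n = 5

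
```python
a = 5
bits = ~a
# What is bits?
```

Trace (tracking bits):
a = 5  # -> a = 5
bits = ~a  # -> bits = -6

Answer: -6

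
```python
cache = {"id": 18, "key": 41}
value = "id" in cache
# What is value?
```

Trace (tracking value):
cache = {'id': 18, 'key': 41}  # -> cache = {'id': 18, 'key': 41}
value = 'id' in cache  # -> value = True

Answer: True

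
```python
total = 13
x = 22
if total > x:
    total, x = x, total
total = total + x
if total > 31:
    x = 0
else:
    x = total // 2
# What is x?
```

Answer: 0

Derivation:
Trace (tracking x):
total = 13  # -> total = 13
x = 22  # -> x = 22
if total > x:  # condition is False
total = total + x  # -> total = 35
if total > 31:  # condition is True
    x = 0  # -> x = 0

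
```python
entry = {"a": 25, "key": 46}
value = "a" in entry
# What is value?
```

Trace (tracking value):
entry = {'a': 25, 'key': 46}  # -> entry = {'a': 25, 'key': 46}
value = 'a' in entry  # -> value = True

Answer: True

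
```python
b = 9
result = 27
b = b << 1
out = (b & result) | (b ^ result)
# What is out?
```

Answer: 27

Derivation:
Trace (tracking out):
b = 9  # -> b = 9
result = 27  # -> result = 27
b = b << 1  # -> b = 18
out = b & result | b ^ result  # -> out = 27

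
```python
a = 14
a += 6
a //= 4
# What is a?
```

Answer: 5

Derivation:
Trace (tracking a):
a = 14  # -> a = 14
a += 6  # -> a = 20
a //= 4  # -> a = 5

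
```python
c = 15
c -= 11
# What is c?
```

Trace (tracking c):
c = 15  # -> c = 15
c -= 11  # -> c = 4

Answer: 4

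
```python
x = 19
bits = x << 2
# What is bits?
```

Trace (tracking bits):
x = 19  # -> x = 19
bits = x << 2  # -> bits = 76

Answer: 76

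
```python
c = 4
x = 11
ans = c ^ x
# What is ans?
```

Trace (tracking ans):
c = 4  # -> c = 4
x = 11  # -> x = 11
ans = c ^ x  # -> ans = 15

Answer: 15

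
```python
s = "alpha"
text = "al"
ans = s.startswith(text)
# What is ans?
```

Trace (tracking ans):
s = 'alpha'  # -> s = 'alpha'
text = 'al'  # -> text = 'al'
ans = s.startswith(text)  # -> ans = True

Answer: True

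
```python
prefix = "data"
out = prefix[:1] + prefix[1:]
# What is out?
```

Trace (tracking out):
prefix = 'data'  # -> prefix = 'data'
out = prefix[:1] + prefix[1:]  # -> out = 'data'

Answer: 'data'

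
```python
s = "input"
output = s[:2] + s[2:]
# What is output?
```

Answer: 'input'

Derivation:
Trace (tracking output):
s = 'input'  # -> s = 'input'
output = s[:2] + s[2:]  # -> output = 'input'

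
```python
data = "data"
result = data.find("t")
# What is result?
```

Answer: 2

Derivation:
Trace (tracking result):
data = 'data'  # -> data = 'data'
result = data.find('t')  # -> result = 2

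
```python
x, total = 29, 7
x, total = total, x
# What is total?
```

Trace (tracking total):
x, total = (29, 7)  # -> x = 29, total = 7
x, total = (total, x)  # -> x = 7, total = 29

Answer: 29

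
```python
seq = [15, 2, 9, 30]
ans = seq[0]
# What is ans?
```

Trace (tracking ans):
seq = [15, 2, 9, 30]  # -> seq = [15, 2, 9, 30]
ans = seq[0]  # -> ans = 15

Answer: 15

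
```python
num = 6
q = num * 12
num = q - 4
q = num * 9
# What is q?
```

Answer: 612

Derivation:
Trace (tracking q):
num = 6  # -> num = 6
q = num * 12  # -> q = 72
num = q - 4  # -> num = 68
q = num * 9  # -> q = 612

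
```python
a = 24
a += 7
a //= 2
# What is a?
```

Answer: 15

Derivation:
Trace (tracking a):
a = 24  # -> a = 24
a += 7  # -> a = 31
a //= 2  # -> a = 15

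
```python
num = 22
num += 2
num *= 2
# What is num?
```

Answer: 48

Derivation:
Trace (tracking num):
num = 22  # -> num = 22
num += 2  # -> num = 24
num *= 2  # -> num = 48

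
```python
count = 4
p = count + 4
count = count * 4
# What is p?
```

Answer: 8

Derivation:
Trace (tracking p):
count = 4  # -> count = 4
p = count + 4  # -> p = 8
count = count * 4  # -> count = 16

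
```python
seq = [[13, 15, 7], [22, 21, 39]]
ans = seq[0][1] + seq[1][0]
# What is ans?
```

Trace (tracking ans):
seq = [[13, 15, 7], [22, 21, 39]]  # -> seq = [[13, 15, 7], [22, 21, 39]]
ans = seq[0][1] + seq[1][0]  # -> ans = 37

Answer: 37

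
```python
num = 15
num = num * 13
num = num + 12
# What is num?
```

Trace (tracking num):
num = 15  # -> num = 15
num = num * 13  # -> num = 195
num = num + 12  # -> num = 207

Answer: 207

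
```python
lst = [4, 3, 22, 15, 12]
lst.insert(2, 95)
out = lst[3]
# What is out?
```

Answer: 22

Derivation:
Trace (tracking out):
lst = [4, 3, 22, 15, 12]  # -> lst = [4, 3, 22, 15, 12]
lst.insert(2, 95)  # -> lst = [4, 3, 95, 22, 15, 12]
out = lst[3]  # -> out = 22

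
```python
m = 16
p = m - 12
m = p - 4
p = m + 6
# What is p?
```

Trace (tracking p):
m = 16  # -> m = 16
p = m - 12  # -> p = 4
m = p - 4  # -> m = 0
p = m + 6  # -> p = 6

Answer: 6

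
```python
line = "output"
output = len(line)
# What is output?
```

Trace (tracking output):
line = 'output'  # -> line = 'output'
output = len(line)  # -> output = 6

Answer: 6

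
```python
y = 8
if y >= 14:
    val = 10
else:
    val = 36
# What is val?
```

Trace (tracking val):
y = 8  # -> y = 8
if y >= 14:  # condition is False
else:
    val = 36  # -> val = 36

Answer: 36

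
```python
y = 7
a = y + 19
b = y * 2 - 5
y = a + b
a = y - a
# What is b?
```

Trace (tracking b):
y = 7  # -> y = 7
a = y + 19  # -> a = 26
b = y * 2 - 5  # -> b = 9
y = a + b  # -> y = 35
a = y - a  # -> a = 9

Answer: 9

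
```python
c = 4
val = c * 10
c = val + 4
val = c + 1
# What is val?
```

Answer: 45

Derivation:
Trace (tracking val):
c = 4  # -> c = 4
val = c * 10  # -> val = 40
c = val + 4  # -> c = 44
val = c + 1  # -> val = 45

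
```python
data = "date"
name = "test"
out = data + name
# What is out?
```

Trace (tracking out):
data = 'date'  # -> data = 'date'
name = 'test'  # -> name = 'test'
out = data + name  # -> out = 'datetest'

Answer: 'datetest'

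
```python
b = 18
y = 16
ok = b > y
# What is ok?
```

Trace (tracking ok):
b = 18  # -> b = 18
y = 16  # -> y = 16
ok = b > y  # -> ok = True

Answer: True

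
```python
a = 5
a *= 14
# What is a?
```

Trace (tracking a):
a = 5  # -> a = 5
a *= 14  # -> a = 70

Answer: 70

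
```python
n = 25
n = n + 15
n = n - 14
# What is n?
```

Answer: 26

Derivation:
Trace (tracking n):
n = 25  # -> n = 25
n = n + 15  # -> n = 40
n = n - 14  # -> n = 26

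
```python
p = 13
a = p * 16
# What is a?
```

Trace (tracking a):
p = 13  # -> p = 13
a = p * 16  # -> a = 208

Answer: 208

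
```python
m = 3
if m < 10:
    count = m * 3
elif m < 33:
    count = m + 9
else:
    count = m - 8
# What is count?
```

Answer: 9

Derivation:
Trace (tracking count):
m = 3  # -> m = 3
if m < 10:  # condition is True
    count = m * 3  # -> count = 9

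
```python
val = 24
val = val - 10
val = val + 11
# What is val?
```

Answer: 25

Derivation:
Trace (tracking val):
val = 24  # -> val = 24
val = val - 10  # -> val = 14
val = val + 11  # -> val = 25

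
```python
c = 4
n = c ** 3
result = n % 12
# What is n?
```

Trace (tracking n):
c = 4  # -> c = 4
n = c ** 3  # -> n = 64
result = n % 12  # -> result = 4

Answer: 64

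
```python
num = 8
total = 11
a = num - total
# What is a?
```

Answer: -3

Derivation:
Trace (tracking a):
num = 8  # -> num = 8
total = 11  # -> total = 11
a = num - total  # -> a = -3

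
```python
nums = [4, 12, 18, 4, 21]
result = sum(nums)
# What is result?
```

Trace (tracking result):
nums = [4, 12, 18, 4, 21]  # -> nums = [4, 12, 18, 4, 21]
result = sum(nums)  # -> result = 59

Answer: 59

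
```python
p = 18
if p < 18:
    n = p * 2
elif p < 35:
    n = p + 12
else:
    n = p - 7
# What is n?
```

Trace (tracking n):
p = 18  # -> p = 18
if p < 18:  # condition is False
elif p < 35:  # condition is True
    n = p + 12  # -> n = 30

Answer: 30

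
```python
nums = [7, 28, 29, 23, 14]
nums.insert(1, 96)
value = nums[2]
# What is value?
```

Answer: 28

Derivation:
Trace (tracking value):
nums = [7, 28, 29, 23, 14]  # -> nums = [7, 28, 29, 23, 14]
nums.insert(1, 96)  # -> nums = [7, 96, 28, 29, 23, 14]
value = nums[2]  # -> value = 28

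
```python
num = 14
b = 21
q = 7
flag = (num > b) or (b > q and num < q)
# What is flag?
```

Trace (tracking flag):
num = 14  # -> num = 14
b = 21  # -> b = 21
q = 7  # -> q = 7
flag = num > b or (b > q and num < q)  # -> flag = False

Answer: False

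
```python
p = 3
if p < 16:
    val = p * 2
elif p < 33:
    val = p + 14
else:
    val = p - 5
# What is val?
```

Trace (tracking val):
p = 3  # -> p = 3
if p < 16:  # condition is True
    val = p * 2  # -> val = 6

Answer: 6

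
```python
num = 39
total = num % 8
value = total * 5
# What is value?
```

Answer: 35

Derivation:
Trace (tracking value):
num = 39  # -> num = 39
total = num % 8  # -> total = 7
value = total * 5  # -> value = 35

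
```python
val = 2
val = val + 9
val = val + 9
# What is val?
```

Answer: 20

Derivation:
Trace (tracking val):
val = 2  # -> val = 2
val = val + 9  # -> val = 11
val = val + 9  # -> val = 20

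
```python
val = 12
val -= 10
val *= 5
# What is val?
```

Trace (tracking val):
val = 12  # -> val = 12
val -= 10  # -> val = 2
val *= 5  # -> val = 10

Answer: 10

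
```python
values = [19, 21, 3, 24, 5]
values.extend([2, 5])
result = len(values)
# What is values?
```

Trace (tracking values):
values = [19, 21, 3, 24, 5]  # -> values = [19, 21, 3, 24, 5]
values.extend([2, 5])  # -> values = [19, 21, 3, 24, 5, 2, 5]
result = len(values)  # -> result = 7

Answer: [19, 21, 3, 24, 5, 2, 5]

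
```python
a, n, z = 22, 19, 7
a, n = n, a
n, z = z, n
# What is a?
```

Answer: 19

Derivation:
Trace (tracking a):
a, n, z = (22, 19, 7)  # -> a = 22, n = 19, z = 7
a, n = (n, a)  # -> a = 19, n = 22
n, z = (z, n)  # -> n = 7, z = 22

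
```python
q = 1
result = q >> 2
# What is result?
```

Trace (tracking result):
q = 1  # -> q = 1
result = q >> 2  # -> result = 0

Answer: 0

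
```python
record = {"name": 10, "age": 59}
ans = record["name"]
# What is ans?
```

Answer: 10

Derivation:
Trace (tracking ans):
record = {'name': 10, 'age': 59}  # -> record = {'name': 10, 'age': 59}
ans = record['name']  # -> ans = 10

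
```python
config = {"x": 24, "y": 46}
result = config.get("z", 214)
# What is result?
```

Answer: 214

Derivation:
Trace (tracking result):
config = {'x': 24, 'y': 46}  # -> config = {'x': 24, 'y': 46}
result = config.get('z', 214)  # -> result = 214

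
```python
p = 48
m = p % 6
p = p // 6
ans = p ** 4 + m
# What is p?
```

Answer: 8

Derivation:
Trace (tracking p):
p = 48  # -> p = 48
m = p % 6  # -> m = 0
p = p // 6  # -> p = 8
ans = p ** 4 + m  # -> ans = 4096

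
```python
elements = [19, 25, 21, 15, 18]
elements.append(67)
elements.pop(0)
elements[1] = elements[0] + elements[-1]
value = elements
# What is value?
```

Trace (tracking value):
elements = [19, 25, 21, 15, 18]  # -> elements = [19, 25, 21, 15, 18]
elements.append(67)  # -> elements = [19, 25, 21, 15, 18, 67]
elements.pop(0)  # -> elements = [25, 21, 15, 18, 67]
elements[1] = elements[0] + elements[-1]  # -> elements = [25, 92, 15, 18, 67]
value = elements  # -> value = [25, 92, 15, 18, 67]

Answer: [25, 92, 15, 18, 67]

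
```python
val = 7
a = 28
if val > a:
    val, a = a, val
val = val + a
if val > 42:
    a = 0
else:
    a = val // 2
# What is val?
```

Trace (tracking val):
val = 7  # -> val = 7
a = 28  # -> a = 28
if val > a:  # condition is False
val = val + a  # -> val = 35
if val > 42:  # condition is False
else:
    a = val // 2  # -> a = 17

Answer: 35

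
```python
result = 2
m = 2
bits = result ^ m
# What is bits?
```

Trace (tracking bits):
result = 2  # -> result = 2
m = 2  # -> m = 2
bits = result ^ m  # -> bits = 0

Answer: 0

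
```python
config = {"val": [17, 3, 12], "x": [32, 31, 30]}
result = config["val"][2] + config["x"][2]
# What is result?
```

Answer: 42

Derivation:
Trace (tracking result):
config = {'val': [17, 3, 12], 'x': [32, 31, 30]}  # -> config = {'val': [17, 3, 12], 'x': [32, 31, 30]}
result = config['val'][2] + config['x'][2]  # -> result = 42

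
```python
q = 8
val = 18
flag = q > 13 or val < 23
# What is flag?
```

Answer: True

Derivation:
Trace (tracking flag):
q = 8  # -> q = 8
val = 18  # -> val = 18
flag = q > 13 or val < 23  # -> flag = True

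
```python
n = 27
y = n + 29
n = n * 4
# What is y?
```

Answer: 56

Derivation:
Trace (tracking y):
n = 27  # -> n = 27
y = n + 29  # -> y = 56
n = n * 4  # -> n = 108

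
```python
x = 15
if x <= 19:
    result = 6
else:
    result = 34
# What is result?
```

Answer: 6

Derivation:
Trace (tracking result):
x = 15  # -> x = 15
if x <= 19:  # condition is True
    result = 6  # -> result = 6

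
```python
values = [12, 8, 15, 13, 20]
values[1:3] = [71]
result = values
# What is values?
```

Answer: [12, 71, 13, 20]

Derivation:
Trace (tracking values):
values = [12, 8, 15, 13, 20]  # -> values = [12, 8, 15, 13, 20]
values[1:3] = [71]  # -> values = [12, 71, 13, 20]
result = values  # -> result = [12, 71, 13, 20]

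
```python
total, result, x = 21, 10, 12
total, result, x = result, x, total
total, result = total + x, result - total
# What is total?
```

Trace (tracking total):
total, result, x = (21, 10, 12)  # -> total = 21, result = 10, x = 12
total, result, x = (result, x, total)  # -> total = 10, result = 12, x = 21
total, result = (total + x, result - total)  # -> total = 31, result = 2

Answer: 31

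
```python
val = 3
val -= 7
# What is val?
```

Answer: -4

Derivation:
Trace (tracking val):
val = 3  # -> val = 3
val -= 7  # -> val = -4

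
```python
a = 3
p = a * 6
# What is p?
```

Answer: 18

Derivation:
Trace (tracking p):
a = 3  # -> a = 3
p = a * 6  # -> p = 18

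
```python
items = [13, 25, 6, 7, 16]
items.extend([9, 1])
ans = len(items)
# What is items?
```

Answer: [13, 25, 6, 7, 16, 9, 1]

Derivation:
Trace (tracking items):
items = [13, 25, 6, 7, 16]  # -> items = [13, 25, 6, 7, 16]
items.extend([9, 1])  # -> items = [13, 25, 6, 7, 16, 9, 1]
ans = len(items)  # -> ans = 7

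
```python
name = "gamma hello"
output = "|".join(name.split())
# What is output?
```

Answer: 'gamma|hello'

Derivation:
Trace (tracking output):
name = 'gamma hello'  # -> name = 'gamma hello'
output = '|'.join(name.split())  # -> output = 'gamma|hello'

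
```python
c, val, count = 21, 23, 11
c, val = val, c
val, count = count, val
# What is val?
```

Trace (tracking val):
c, val, count = (21, 23, 11)  # -> c = 21, val = 23, count = 11
c, val = (val, c)  # -> c = 23, val = 21
val, count = (count, val)  # -> val = 11, count = 21

Answer: 11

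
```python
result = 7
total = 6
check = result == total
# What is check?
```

Trace (tracking check):
result = 7  # -> result = 7
total = 6  # -> total = 6
check = result == total  # -> check = False

Answer: False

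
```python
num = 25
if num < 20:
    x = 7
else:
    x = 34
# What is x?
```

Answer: 34

Derivation:
Trace (tracking x):
num = 25  # -> num = 25
if num < 20:  # condition is False
else:
    x = 34  # -> x = 34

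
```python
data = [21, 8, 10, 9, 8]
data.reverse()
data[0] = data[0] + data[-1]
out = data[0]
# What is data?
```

Trace (tracking data):
data = [21, 8, 10, 9, 8]  # -> data = [21, 8, 10, 9, 8]
data.reverse()  # -> data = [8, 9, 10, 8, 21]
data[0] = data[0] + data[-1]  # -> data = [29, 9, 10, 8, 21]
out = data[0]  # -> out = 29

Answer: [29, 9, 10, 8, 21]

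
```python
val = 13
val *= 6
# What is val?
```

Trace (tracking val):
val = 13  # -> val = 13
val *= 6  # -> val = 78

Answer: 78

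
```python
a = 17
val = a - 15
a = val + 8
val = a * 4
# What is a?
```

Answer: 10

Derivation:
Trace (tracking a):
a = 17  # -> a = 17
val = a - 15  # -> val = 2
a = val + 8  # -> a = 10
val = a * 4  # -> val = 40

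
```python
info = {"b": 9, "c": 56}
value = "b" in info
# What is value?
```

Trace (tracking value):
info = {'b': 9, 'c': 56}  # -> info = {'b': 9, 'c': 56}
value = 'b' in info  # -> value = True

Answer: True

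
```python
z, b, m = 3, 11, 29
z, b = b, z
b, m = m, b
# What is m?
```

Answer: 3

Derivation:
Trace (tracking m):
z, b, m = (3, 11, 29)  # -> z = 3, b = 11, m = 29
z, b = (b, z)  # -> z = 11, b = 3
b, m = (m, b)  # -> b = 29, m = 3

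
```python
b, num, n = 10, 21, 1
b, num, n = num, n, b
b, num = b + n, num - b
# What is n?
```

Answer: 10

Derivation:
Trace (tracking n):
b, num, n = (10, 21, 1)  # -> b = 10, num = 21, n = 1
b, num, n = (num, n, b)  # -> b = 21, num = 1, n = 10
b, num = (b + n, num - b)  # -> b = 31, num = -20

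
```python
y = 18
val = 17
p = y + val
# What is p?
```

Answer: 35

Derivation:
Trace (tracking p):
y = 18  # -> y = 18
val = 17  # -> val = 17
p = y + val  # -> p = 35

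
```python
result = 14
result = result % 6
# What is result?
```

Answer: 2

Derivation:
Trace (tracking result):
result = 14  # -> result = 14
result = result % 6  # -> result = 2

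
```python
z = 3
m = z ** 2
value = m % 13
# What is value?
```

Trace (tracking value):
z = 3  # -> z = 3
m = z ** 2  # -> m = 9
value = m % 13  # -> value = 9

Answer: 9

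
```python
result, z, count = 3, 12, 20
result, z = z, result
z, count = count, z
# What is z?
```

Trace (tracking z):
result, z, count = (3, 12, 20)  # -> result = 3, z = 12, count = 20
result, z = (z, result)  # -> result = 12, z = 3
z, count = (count, z)  # -> z = 20, count = 3

Answer: 20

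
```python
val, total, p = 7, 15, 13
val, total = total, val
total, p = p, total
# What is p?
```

Answer: 7

Derivation:
Trace (tracking p):
val, total, p = (7, 15, 13)  # -> val = 7, total = 15, p = 13
val, total = (total, val)  # -> val = 15, total = 7
total, p = (p, total)  # -> total = 13, p = 7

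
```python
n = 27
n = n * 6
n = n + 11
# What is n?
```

Trace (tracking n):
n = 27  # -> n = 27
n = n * 6  # -> n = 162
n = n + 11  # -> n = 173

Answer: 173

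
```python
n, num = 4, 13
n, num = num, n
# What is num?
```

Trace (tracking num):
n, num = (4, 13)  # -> n = 4, num = 13
n, num = (num, n)  # -> n = 13, num = 4

Answer: 4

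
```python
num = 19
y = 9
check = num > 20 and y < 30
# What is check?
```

Answer: False

Derivation:
Trace (tracking check):
num = 19  # -> num = 19
y = 9  # -> y = 9
check = num > 20 and y < 30  # -> check = False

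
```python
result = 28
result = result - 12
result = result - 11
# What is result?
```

Trace (tracking result):
result = 28  # -> result = 28
result = result - 12  # -> result = 16
result = result - 11  # -> result = 5

Answer: 5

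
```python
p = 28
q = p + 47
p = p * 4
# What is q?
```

Answer: 75

Derivation:
Trace (tracking q):
p = 28  # -> p = 28
q = p + 47  # -> q = 75
p = p * 4  # -> p = 112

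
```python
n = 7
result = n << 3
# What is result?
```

Answer: 56

Derivation:
Trace (tracking result):
n = 7  # -> n = 7
result = n << 3  # -> result = 56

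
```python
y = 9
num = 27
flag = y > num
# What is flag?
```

Answer: False

Derivation:
Trace (tracking flag):
y = 9  # -> y = 9
num = 27  # -> num = 27
flag = y > num  # -> flag = False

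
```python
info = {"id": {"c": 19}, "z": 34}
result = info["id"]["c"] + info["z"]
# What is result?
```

Trace (tracking result):
info = {'id': {'c': 19}, 'z': 34}  # -> info = {'id': {'c': 19}, 'z': 34}
result = info['id']['c'] + info['z']  # -> result = 53

Answer: 53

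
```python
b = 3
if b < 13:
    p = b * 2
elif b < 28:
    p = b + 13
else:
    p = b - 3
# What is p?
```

Trace (tracking p):
b = 3  # -> b = 3
if b < 13:  # condition is True
    p = b * 2  # -> p = 6

Answer: 6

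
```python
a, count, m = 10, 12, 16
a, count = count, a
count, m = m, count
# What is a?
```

Answer: 12

Derivation:
Trace (tracking a):
a, count, m = (10, 12, 16)  # -> a = 10, count = 12, m = 16
a, count = (count, a)  # -> a = 12, count = 10
count, m = (m, count)  # -> count = 16, m = 10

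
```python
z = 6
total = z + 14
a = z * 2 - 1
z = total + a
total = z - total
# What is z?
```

Trace (tracking z):
z = 6  # -> z = 6
total = z + 14  # -> total = 20
a = z * 2 - 1  # -> a = 11
z = total + a  # -> z = 31
total = z - total  # -> total = 11

Answer: 31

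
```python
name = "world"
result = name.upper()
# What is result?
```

Answer: 'WORLD'

Derivation:
Trace (tracking result):
name = 'world'  # -> name = 'world'
result = name.upper()  # -> result = 'WORLD'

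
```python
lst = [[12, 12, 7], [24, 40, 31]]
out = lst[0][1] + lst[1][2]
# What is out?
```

Answer: 43

Derivation:
Trace (tracking out):
lst = [[12, 12, 7], [24, 40, 31]]  # -> lst = [[12, 12, 7], [24, 40, 31]]
out = lst[0][1] + lst[1][2]  # -> out = 43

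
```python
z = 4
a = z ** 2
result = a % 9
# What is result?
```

Answer: 7

Derivation:
Trace (tracking result):
z = 4  # -> z = 4
a = z ** 2  # -> a = 16
result = a % 9  # -> result = 7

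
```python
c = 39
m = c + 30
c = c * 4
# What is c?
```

Trace (tracking c):
c = 39  # -> c = 39
m = c + 30  # -> m = 69
c = c * 4  # -> c = 156

Answer: 156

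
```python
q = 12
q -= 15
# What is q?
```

Answer: -3

Derivation:
Trace (tracking q):
q = 12  # -> q = 12
q -= 15  # -> q = -3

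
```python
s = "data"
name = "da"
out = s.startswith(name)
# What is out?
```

Answer: True

Derivation:
Trace (tracking out):
s = 'data'  # -> s = 'data'
name = 'da'  # -> name = 'da'
out = s.startswith(name)  # -> out = True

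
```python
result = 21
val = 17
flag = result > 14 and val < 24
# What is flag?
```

Answer: True

Derivation:
Trace (tracking flag):
result = 21  # -> result = 21
val = 17  # -> val = 17
flag = result > 14 and val < 24  # -> flag = True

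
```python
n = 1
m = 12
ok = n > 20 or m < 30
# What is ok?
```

Trace (tracking ok):
n = 1  # -> n = 1
m = 12  # -> m = 12
ok = n > 20 or m < 30  # -> ok = True

Answer: True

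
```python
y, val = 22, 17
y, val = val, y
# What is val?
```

Answer: 22

Derivation:
Trace (tracking val):
y, val = (22, 17)  # -> y = 22, val = 17
y, val = (val, y)  # -> y = 17, val = 22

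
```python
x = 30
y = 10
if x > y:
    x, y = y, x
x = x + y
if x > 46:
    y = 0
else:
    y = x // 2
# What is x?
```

Trace (tracking x):
x = 30  # -> x = 30
y = 10  # -> y = 10
if x > y:  # condition is True
    x, y = (y, x)  # -> x = 10, y = 30
x = x + y  # -> x = 40
if x > 46:  # condition is False
else:
    y = x // 2  # -> y = 20

Answer: 40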